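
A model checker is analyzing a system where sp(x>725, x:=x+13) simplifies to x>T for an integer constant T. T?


Formula: sp(P, x:=E) = exists old_x. (x = E[old_x/x]) AND P[old_x/x] (old_x is the value of x before the assignment; eliminate old_x by solving x = E[old_x/x] for old_x)
Step 1: Precondition P: x>725, i.e. old_x > 725
Step 2: Assignment gives x = old_x + 13, so old_x = x - 13
Step 3: Substitute into P: x - 13 > 725
Step 4: Simplify: x > 725+13 = 738

738


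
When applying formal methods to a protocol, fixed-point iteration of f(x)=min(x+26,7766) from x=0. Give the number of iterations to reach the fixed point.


Step 1: x=0, cap=7766, increment=26
Step 2: x grows by 26 each step until capped at 7766; fixed point is x=7766
Step 3: iterations = ceil(7766/26) = 299

299


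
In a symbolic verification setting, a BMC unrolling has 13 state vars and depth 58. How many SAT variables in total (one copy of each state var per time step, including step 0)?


BMC unrolls to depth k, creating one copy of each state var for steps 0..k.
Step count = 58 + 1 = 59 (steps 0 through 58)
Vars per step = 13
Total = 13 * 59 = 767

767


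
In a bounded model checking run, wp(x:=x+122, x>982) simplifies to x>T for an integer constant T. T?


Formula: wp(x:=E, P) = P[E/x] (substitute E for x in postcondition)
Step 1: Postcondition: x>982
Step 2: Substitute x+122 for x: x+122>982
Step 3: Solve for x: x > 982-122 = 860

860


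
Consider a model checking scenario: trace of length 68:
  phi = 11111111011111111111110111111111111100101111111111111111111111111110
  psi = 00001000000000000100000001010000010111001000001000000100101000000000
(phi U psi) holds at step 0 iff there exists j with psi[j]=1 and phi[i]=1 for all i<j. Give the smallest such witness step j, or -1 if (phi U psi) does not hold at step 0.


(phi U psi) at 0: need smallest j with psi[j]=1 and phi[i]=1 for all i in [0,j).
Scan from step 0:
  step 0: phi=1, psi=0 -> continue
  step 1: phi=1, psi=0 -> continue
  step 2: phi=1, psi=0 -> continue
  step 3: phi=1, psi=0 -> continue
  step 4: psi=1 and phi held for [0,4) -> witness found
Witness step = 4

4


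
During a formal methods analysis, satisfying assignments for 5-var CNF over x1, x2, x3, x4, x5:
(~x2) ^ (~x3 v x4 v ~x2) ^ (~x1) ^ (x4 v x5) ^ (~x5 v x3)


CNF with 5 clauses over 5 vars (32 assignments).
An assignment satisfies CNF iff every clause has >=1 true literal.
Check each row (bits = x1,x2,x3,x4,x5; clause T/F shown):
  row 0 [00000]: clauses=TTTFT -> 0
  row 1 [00001]: clauses=TTTTF -> 0
  row 2 [00010]: clauses=TTTTT -> 1
  row 3 [00011]: clauses=TTTTF -> 0
  row 4 [00100]: clauses=TTTFT -> 0
  row 5 [00101]: clauses=TTTTT -> 1
  row 6 [00110]: clauses=TTTTT -> 1
  row 7 [00111]: clauses=TTTTT -> 1
  row 8 [01000]: clauses=FTTFT -> 0
  row 9 [01001]: clauses=FTTTF -> 0
  row 10 [01010]: clauses=FTTTT -> 0
  row 11 [01011]: clauses=FTTTF -> 0
  row 12 [01100]: clauses=FFTFT -> 0
  row 13 [01101]: clauses=FFTTT -> 0
  row 14 [01110]: clauses=FTTTT -> 0
  row 15 [01111]: clauses=FTTTT -> 0
  row 16 [10000]: clauses=TTFFT -> 0
  row 17 [10001]: clauses=TTFTF -> 0
  row 18 [10010]: clauses=TTFTT -> 0
  row 19 [10011]: clauses=TTFTF -> 0
  row 20 [10100]: clauses=TTFFT -> 0
  row 21 [10101]: clauses=TTFTT -> 0
  row 22 [10110]: clauses=TTFTT -> 0
  row 23 [10111]: clauses=TTFTT -> 0
  row 24 [11000]: clauses=FTFFT -> 0
  row 25 [11001]: clauses=FTFTF -> 0
  row 26 [11010]: clauses=FTFTT -> 0
  row 27 [11011]: clauses=FTFTF -> 0
  row 28 [11100]: clauses=FFFFT -> 0
  row 29 [11101]: clauses=FFFTT -> 0
  row 30 [11110]: clauses=FTFTT -> 0
  row 31 [11111]: clauses=FTFTT -> 0
Full result column, 8 rows per line (x1,x2 fixed per line; x3,x4,x5 runs 000..111 left to right):
  rows 0-7 [x1,x2=00]: 00100111  (ones: 4)
  rows 8-15 [x1,x2=01]: 00000000  (ones: 0)
  rows 16-23 [x1,x2=10]: 00000000  (ones: 0)
  rows 24-31 [x1,x2=11]: 00000000  (ones: 0)
Satisfying assignments = 4+0+0+0 = 4

4


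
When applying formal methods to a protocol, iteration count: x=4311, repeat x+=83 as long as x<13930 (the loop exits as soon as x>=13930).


Step 1: x goes from 4311 toward 13930 by 83; the body runs while x<13930, so iterations = ceil((bound-start)/step)
Step 2: Distance=9619
Step 3: ceil(9619/83)=116

116


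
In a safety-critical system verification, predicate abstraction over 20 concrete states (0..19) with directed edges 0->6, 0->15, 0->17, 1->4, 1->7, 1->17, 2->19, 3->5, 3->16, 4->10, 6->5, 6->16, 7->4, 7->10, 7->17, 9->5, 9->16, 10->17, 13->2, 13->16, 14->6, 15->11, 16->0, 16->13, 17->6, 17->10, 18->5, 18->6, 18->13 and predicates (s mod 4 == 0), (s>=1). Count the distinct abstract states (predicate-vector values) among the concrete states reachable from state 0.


BFS from 0:
Concrete reachable: {0, 2, 5, 6, 10, 11, 13, 15, 16, 17, 19}
Abstract via predicates (s mod 4 == 0), (s>=1):
  (0,1) <- {2, 5, 6, 10, 11, 13, 15, 17, 19}
  (1,0) <- {0}
  (1,1) <- {16}
Distinct abstract states = 3

3


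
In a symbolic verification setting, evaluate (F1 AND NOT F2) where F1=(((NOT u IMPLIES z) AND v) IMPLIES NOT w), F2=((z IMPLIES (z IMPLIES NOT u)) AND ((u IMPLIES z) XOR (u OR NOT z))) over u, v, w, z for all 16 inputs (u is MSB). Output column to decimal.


F1 = (((NOT u IMPLIES z) AND v) IMPLIES NOT w)
F2 = ((z IMPLIES (z IMPLIES NOT u)) AND ((u IMPLIES z) XOR (u OR NOT z)))
Counterexample to F1=>F2 is where F1=1 and F2=0.
Evaluate each row (bits = u,v,w,z, MSB first):
  row 0 [0000]: F1=1 F2=0 -> F1&~F2 -> 1
  row 1 [0001]: F1=1 F2=1 -> F1&~F2 -> 0
  row 2 [0010]: F1=1 F2=0 -> F1&~F2 -> 1
  row 3 [0011]: F1=1 F2=1 -> F1&~F2 -> 0
  row 4 [0100]: F1=1 F2=0 -> F1&~F2 -> 1
  row 5 [0101]: F1=1 F2=1 -> F1&~F2 -> 0
  row 6 [0110]: F1=1 F2=0 -> F1&~F2 -> 1
  row 7 [0111]: F1=0 F2=1 -> F1&~F2 -> 0
  row 8 [1000]: F1=1 F2=1 -> F1&~F2 -> 0
  row 9 [1001]: F1=1 F2=0 -> F1&~F2 -> 1
  row 10 [1010]: F1=1 F2=1 -> F1&~F2 -> 0
  row 11 [1011]: F1=1 F2=0 -> F1&~F2 -> 1
  row 12 [1100]: F1=1 F2=1 -> F1&~F2 -> 0
  row 13 [1101]: F1=1 F2=0 -> F1&~F2 -> 1
  row 14 [1110]: F1=0 F2=1 -> F1&~F2 -> 0
  row 15 [1111]: F1=0 F2=0 -> F1&~F2 -> 0
Full result column, 4 rows per line (u,v fixed per line; w,z runs 00..11 left to right):
  rows 0-3 [u,v=00]: 1010  = hex A
  rows 4-7 [u,v=01]: 1010  = hex A
  rows 8-11 [u,v=10]: 0101  = hex 5
  rows 12-15 [u,v=11]: 0100  = hex 4
Counterexample vector (row 0 .. row 15) = 1010101001010100
Output column grouped in 4s = 1010 1010 0101 0100 = 0xAA54
Convert to decimal digit by digit (value = value*16 + digit):
  A -> 10
  10*16 + 10 (A) = 170
  170*16 + 5 = 2725
  2725*16 + 4 = 43604
Decimal = 43604

43604


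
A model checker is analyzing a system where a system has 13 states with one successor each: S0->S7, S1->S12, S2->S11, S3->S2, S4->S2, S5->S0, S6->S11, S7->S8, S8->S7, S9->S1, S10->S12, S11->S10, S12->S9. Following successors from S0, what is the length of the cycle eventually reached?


Trace from S0 until a state repeats:
  S0 -> S7 -> S8 -> S7
S7 first seen at step 1, revisited at step 3.
Cycle length = 3 - 1 = 2

2


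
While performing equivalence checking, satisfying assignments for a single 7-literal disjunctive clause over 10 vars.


Step 1: Total=2^10=1024
Step 2: Unsat when all 7 false: 2^3=8
Step 3: Sat=1024-8=1016

1016


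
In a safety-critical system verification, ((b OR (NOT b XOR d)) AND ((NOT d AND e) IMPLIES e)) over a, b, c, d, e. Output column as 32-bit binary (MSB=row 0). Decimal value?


Formula: ((b OR (NOT b XOR d)) AND ((NOT d AND e) IMPLIES e)) over a, b, c, d, e (32 rows)
Evaluate each row (bits = a,b,c,d,e, MSB first):
  row 0 [00000]: ((0 OR (NOT 0 XOR 0)) AND ((NOT 0 AND 0) IMPLIES 0)) -> 1
  row 1 [00001]: ((0 OR (NOT 0 XOR 0)) AND ((NOT 0 AND 1) IMPLIES 1)) -> 1
  row 2 [00010]: ((0 OR (NOT 0 XOR 1)) AND ((NOT 1 AND 0) IMPLIES 0)) -> 0
  row 3 [00011]: ((0 OR (NOT 0 XOR 1)) AND ((NOT 1 AND 1) IMPLIES 1)) -> 0
  row 4 [00100]: ((0 OR (NOT 0 XOR 0)) AND ((NOT 0 AND 0) IMPLIES 0)) -> 1
  row 5 [00101]: ((0 OR (NOT 0 XOR 0)) AND ((NOT 0 AND 1) IMPLIES 1)) -> 1
  row 6 [00110]: ((0 OR (NOT 0 XOR 1)) AND ((NOT 1 AND 0) IMPLIES 0)) -> 0
  row 7 [00111]: ((0 OR (NOT 0 XOR 1)) AND ((NOT 1 AND 1) IMPLIES 1)) -> 0
  row 8 [01000]: ((1 OR (NOT 1 XOR 0)) AND ((NOT 0 AND 0) IMPLIES 0)) -> 1
  row 9 [01001]: ((1 OR (NOT 1 XOR 0)) AND ((NOT 0 AND 1) IMPLIES 1)) -> 1
  row 10 [01010]: ((1 OR (NOT 1 XOR 1)) AND ((NOT 1 AND 0) IMPLIES 0)) -> 1
  row 11 [01011]: ((1 OR (NOT 1 XOR 1)) AND ((NOT 1 AND 1) IMPLIES 1)) -> 1
  row 12 [01100]: ((1 OR (NOT 1 XOR 0)) AND ((NOT 0 AND 0) IMPLIES 0)) -> 1
  row 13 [01101]: ((1 OR (NOT 1 XOR 0)) AND ((NOT 0 AND 1) IMPLIES 1)) -> 1
  row 14 [01110]: ((1 OR (NOT 1 XOR 1)) AND ((NOT 1 AND 0) IMPLIES 0)) -> 1
  row 15 [01111]: ((1 OR (NOT 1 XOR 1)) AND ((NOT 1 AND 1) IMPLIES 1)) -> 1
  row 16 [10000]: ((0 OR (NOT 0 XOR 0)) AND ((NOT 0 AND 0) IMPLIES 0)) -> 1
  row 17 [10001]: ((0 OR (NOT 0 XOR 0)) AND ((NOT 0 AND 1) IMPLIES 1)) -> 1
  row 18 [10010]: ((0 OR (NOT 0 XOR 1)) AND ((NOT 1 AND 0) IMPLIES 0)) -> 0
  row 19 [10011]: ((0 OR (NOT 0 XOR 1)) AND ((NOT 1 AND 1) IMPLIES 1)) -> 0
  row 20 [10100]: ((0 OR (NOT 0 XOR 0)) AND ((NOT 0 AND 0) IMPLIES 0)) -> 1
  row 21 [10101]: ((0 OR (NOT 0 XOR 0)) AND ((NOT 0 AND 1) IMPLIES 1)) -> 1
  row 22 [10110]: ((0 OR (NOT 0 XOR 1)) AND ((NOT 1 AND 0) IMPLIES 0)) -> 0
  row 23 [10111]: ((0 OR (NOT 0 XOR 1)) AND ((NOT 1 AND 1) IMPLIES 1)) -> 0
  row 24 [11000]: ((1 OR (NOT 1 XOR 0)) AND ((NOT 0 AND 0) IMPLIES 0)) -> 1
  row 25 [11001]: ((1 OR (NOT 1 XOR 0)) AND ((NOT 0 AND 1) IMPLIES 1)) -> 1
  row 26 [11010]: ((1 OR (NOT 1 XOR 1)) AND ((NOT 1 AND 0) IMPLIES 0)) -> 1
  row 27 [11011]: ((1 OR (NOT 1 XOR 1)) AND ((NOT 1 AND 1) IMPLIES 1)) -> 1
  row 28 [11100]: ((1 OR (NOT 1 XOR 0)) AND ((NOT 0 AND 0) IMPLIES 0)) -> 1
  row 29 [11101]: ((1 OR (NOT 1 XOR 0)) AND ((NOT 0 AND 1) IMPLIES 1)) -> 1
  row 30 [11110]: ((1 OR (NOT 1 XOR 1)) AND ((NOT 1 AND 0) IMPLIES 0)) -> 1
  row 31 [11111]: ((1 OR (NOT 1 XOR 1)) AND ((NOT 1 AND 1) IMPLIES 1)) -> 1
Full result column, 4 rows per line (a,b,c fixed per line; d,e runs 00..11 left to right):
  rows 0-3 [a,b,c=000]: 1100  = hex C
  rows 4-7 [a,b,c=001]: 1100  = hex C
  rows 8-11 [a,b,c=010]: 1111  = hex F
  rows 12-15 [a,b,c=011]: 1111  = hex F
  rows 16-19 [a,b,c=100]: 1100  = hex C
  rows 20-23 [a,b,c=101]: 1100  = hex C
  rows 24-27 [a,b,c=110]: 1111  = hex F
  rows 28-31 [a,b,c=111]: 1111  = hex F
Output column (row 0 .. row 31) = 11001100111111111100110011111111
Output column grouped in 4s = 1100 1100 1111 1111 1100 1100 1111 1111 = 0xCCFFCCFF
Convert to decimal digit by digit (value = value*16 + digit):
  C -> 12
  12*16 + 12 (C) = 204
  204*16 + 15 (F) = 3279
  3279*16 + 15 (F) = 52479
  52479*16 + 12 (C) = 839676
  839676*16 + 12 (C) = 13434828
  13434828*16 + 15 (F) = 214957263
  214957263*16 + 15 (F) = 3439316223
Decimal = 3439316223

3439316223


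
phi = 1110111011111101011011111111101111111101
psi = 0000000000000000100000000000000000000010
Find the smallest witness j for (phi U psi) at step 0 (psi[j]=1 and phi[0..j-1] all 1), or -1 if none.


(phi U psi) at 0: need smallest j with psi[j]=1 and phi[i]=1 for all i in [0,j).
Scan from step 0:
  step 0: phi=1, psi=0 -> continue
  step 1: phi=1, psi=0 -> continue
  step 2: phi=1, psi=0 -> continue
  step 3: phi=0 -> phi-prefix broken from here
  step 16: psi=1 but phi already failed -> not a witness
  step 38: psi=1 but phi already failed -> not a witness
  end of trace: no witness -> -1
Witness step = -1

-1


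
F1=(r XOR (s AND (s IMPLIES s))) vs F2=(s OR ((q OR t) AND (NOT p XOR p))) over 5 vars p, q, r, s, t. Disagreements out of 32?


F1 = (r XOR (s AND (s IMPLIES s)))
F2 = (s OR ((q OR t) AND (NOT p XOR p)))
Evaluate both on each of 32 rows (bits = p,q,r,s,t):
  row 0 [00000]: F1=0 F2=0 -> 0
  row 1 [00001]: F1=0 F2=1 (differ) -> 1
  row 2 [00010]: F1=1 F2=1 -> 0
  row 3 [00011]: F1=1 F2=1 -> 0
  row 4 [00100]: F1=1 F2=0 (differ) -> 1
  row 5 [00101]: F1=1 F2=1 -> 0
  row 6 [00110]: F1=0 F2=1 (differ) -> 1
  row 7 [00111]: F1=0 F2=1 (differ) -> 1
  row 8 [01000]: F1=0 F2=1 (differ) -> 1
  row 9 [01001]: F1=0 F2=1 (differ) -> 1
  row 10 [01010]: F1=1 F2=1 -> 0
  row 11 [01011]: F1=1 F2=1 -> 0
  row 12 [01100]: F1=1 F2=1 -> 0
  row 13 [01101]: F1=1 F2=1 -> 0
  row 14 [01110]: F1=0 F2=1 (differ) -> 1
  row 15 [01111]: F1=0 F2=1 (differ) -> 1
  row 16 [10000]: F1=0 F2=0 -> 0
  row 17 [10001]: F1=0 F2=1 (differ) -> 1
  row 18 [10010]: F1=1 F2=1 -> 0
  row 19 [10011]: F1=1 F2=1 -> 0
  row 20 [10100]: F1=1 F2=0 (differ) -> 1
  row 21 [10101]: F1=1 F2=1 -> 0
  row 22 [10110]: F1=0 F2=1 (differ) -> 1
  row 23 [10111]: F1=0 F2=1 (differ) -> 1
  row 24 [11000]: F1=0 F2=1 (differ) -> 1
  row 25 [11001]: F1=0 F2=1 (differ) -> 1
  row 26 [11010]: F1=1 F2=1 -> 0
  row 27 [11011]: F1=1 F2=1 -> 0
  row 28 [11100]: F1=1 F2=1 -> 0
  row 29 [11101]: F1=1 F2=1 -> 0
  row 30 [11110]: F1=0 F2=1 (differ) -> 1
  row 31 [11111]: F1=0 F2=1 (differ) -> 1
Full result column, 8 rows per line (p,q fixed per line; r,s,t runs 000..111 left to right):
  rows 0-7 [p,q=00]: 01001011  (ones: 4)
  rows 8-15 [p,q=01]: 11000011  (ones: 4)
  rows 16-23 [p,q=10]: 01001011  (ones: 4)
  rows 24-31 [p,q=11]: 11000011  (ones: 4)
Disagreements = 4+4+4+4 = 16

16


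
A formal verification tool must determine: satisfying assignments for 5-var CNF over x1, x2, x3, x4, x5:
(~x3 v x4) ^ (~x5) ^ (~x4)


CNF with 3 clauses over 5 vars (32 assignments).
An assignment satisfies CNF iff every clause has >=1 true literal.
Check each row (bits = x1,x2,x3,x4,x5; clause T/F shown):
  row 0 [00000]: clauses=TTT -> 1
  row 1 [00001]: clauses=TFT -> 0
  row 2 [00010]: clauses=TTF -> 0
  row 3 [00011]: clauses=TFF -> 0
  row 4 [00100]: clauses=FTT -> 0
  row 5 [00101]: clauses=FFT -> 0
  row 6 [00110]: clauses=TTF -> 0
  row 7 [00111]: clauses=TFF -> 0
  row 8 [01000]: clauses=TTT -> 1
  row 9 [01001]: clauses=TFT -> 0
  row 10 [01010]: clauses=TTF -> 0
  row 11 [01011]: clauses=TFF -> 0
  row 12 [01100]: clauses=FTT -> 0
  row 13 [01101]: clauses=FFT -> 0
  row 14 [01110]: clauses=TTF -> 0
  row 15 [01111]: clauses=TFF -> 0
  row 16 [10000]: clauses=TTT -> 1
  row 17 [10001]: clauses=TFT -> 0
  row 18 [10010]: clauses=TTF -> 0
  row 19 [10011]: clauses=TFF -> 0
  row 20 [10100]: clauses=FTT -> 0
  row 21 [10101]: clauses=FFT -> 0
  row 22 [10110]: clauses=TTF -> 0
  row 23 [10111]: clauses=TFF -> 0
  row 24 [11000]: clauses=TTT -> 1
  row 25 [11001]: clauses=TFT -> 0
  row 26 [11010]: clauses=TTF -> 0
  row 27 [11011]: clauses=TFF -> 0
  row 28 [11100]: clauses=FTT -> 0
  row 29 [11101]: clauses=FFT -> 0
  row 30 [11110]: clauses=TTF -> 0
  row 31 [11111]: clauses=TFF -> 0
Full result column, 8 rows per line (x1,x2 fixed per line; x3,x4,x5 runs 000..111 left to right):
  rows 0-7 [x1,x2=00]: 10000000  (ones: 1)
  rows 8-15 [x1,x2=01]: 10000000  (ones: 1)
  rows 16-23 [x1,x2=10]: 10000000  (ones: 1)
  rows 24-31 [x1,x2=11]: 10000000  (ones: 1)
Satisfying assignments = 1+1+1+1 = 4

4


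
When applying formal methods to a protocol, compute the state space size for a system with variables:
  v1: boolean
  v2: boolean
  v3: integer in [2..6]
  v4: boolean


State space = product of domain sizes of all variables.
Domain sizes:
  v1 (boolean): 2
  v2 (boolean): 2
  v3 (integer in [2..6]): 5
  v4 (boolean): 2
Product = 2 * 2 * 5 * 2 = 40

40


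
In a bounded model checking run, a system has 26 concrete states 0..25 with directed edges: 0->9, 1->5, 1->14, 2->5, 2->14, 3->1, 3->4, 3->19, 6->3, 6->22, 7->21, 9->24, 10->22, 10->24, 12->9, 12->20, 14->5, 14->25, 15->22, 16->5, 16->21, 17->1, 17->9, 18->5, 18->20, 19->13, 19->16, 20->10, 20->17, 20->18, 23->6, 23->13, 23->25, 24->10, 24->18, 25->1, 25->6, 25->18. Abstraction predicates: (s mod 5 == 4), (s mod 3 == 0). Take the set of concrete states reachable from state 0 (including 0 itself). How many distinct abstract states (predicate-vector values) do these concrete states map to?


BFS from 0:
Concrete reachable: {0, 1, 3, 4, 5, 6, 9, 10, 13, 14, 16, 17, 18, 19, 20, 21, 22, 24, 25}
Abstract via predicates (s mod 5 == 4), (s mod 3 == 0):
  (0,0) <- {1, 5, 10, 13, 16, 17, 20, 22, 25}
  (0,1) <- {0, 3, 6, 18, 21}
  (1,0) <- {4, 14, 19}
  (1,1) <- {9, 24}
Distinct abstract states = 4

4


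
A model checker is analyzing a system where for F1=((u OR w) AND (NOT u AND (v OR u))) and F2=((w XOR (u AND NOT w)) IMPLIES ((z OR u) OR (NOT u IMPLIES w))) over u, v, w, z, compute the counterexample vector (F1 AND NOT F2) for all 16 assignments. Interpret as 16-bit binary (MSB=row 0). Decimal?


F1 = ((u OR w) AND (NOT u AND (v OR u)))
F2 = ((w XOR (u AND NOT w)) IMPLIES ((z OR u) OR (NOT u IMPLIES w)))
Counterexample to F1=>F2 is where F1=1 and F2=0.
Evaluate each row (bits = u,v,w,z, MSB first):
  row 0 [0000]: F1=0 F2=1 -> F1&~F2 -> 0
  row 1 [0001]: F1=0 F2=1 -> F1&~F2 -> 0
  row 2 [0010]: F1=0 F2=1 -> F1&~F2 -> 0
  row 3 [0011]: F1=0 F2=1 -> F1&~F2 -> 0
  row 4 [0100]: F1=0 F2=1 -> F1&~F2 -> 0
  row 5 [0101]: F1=0 F2=1 -> F1&~F2 -> 0
  row 6 [0110]: F1=1 F2=1 -> F1&~F2 -> 0
  row 7 [0111]: F1=1 F2=1 -> F1&~F2 -> 0
  row 8 [1000]: F1=0 F2=1 -> F1&~F2 -> 0
  row 9 [1001]: F1=0 F2=1 -> F1&~F2 -> 0
  row 10 [1010]: F1=0 F2=1 -> F1&~F2 -> 0
  row 11 [1011]: F1=0 F2=1 -> F1&~F2 -> 0
  row 12 [1100]: F1=0 F2=1 -> F1&~F2 -> 0
  row 13 [1101]: F1=0 F2=1 -> F1&~F2 -> 0
  row 14 [1110]: F1=0 F2=1 -> F1&~F2 -> 0
  row 15 [1111]: F1=0 F2=1 -> F1&~F2 -> 0
Full result column, 4 rows per line (u,v fixed per line; w,z runs 00..11 left to right):
  rows 0-3 [u,v=00]: 0000  = hex 0
  rows 4-7 [u,v=01]: 0000  = hex 0
  rows 8-11 [u,v=10]: 0000  = hex 0
  rows 12-15 [u,v=11]: 0000  = hex 0
Counterexample vector (row 0 .. row 15) = 0000000000000000
Output column grouped in 4s = 0000 0000 0000 0000 = 0x0000
Convert to decimal digit by digit (value = value*16 + digit):
  0 -> 0
  0*16 + 0 = 0
  0*16 + 0 = 0
  0*16 + 0 = 0
Decimal = 0

0


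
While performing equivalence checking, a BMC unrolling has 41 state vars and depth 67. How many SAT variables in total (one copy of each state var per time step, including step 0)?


BMC unrolls to depth k, creating one copy of each state var for steps 0..k.
Step count = 67 + 1 = 68 (steps 0 through 67)
Vars per step = 41
Total = 41 * 68 = 2788

2788


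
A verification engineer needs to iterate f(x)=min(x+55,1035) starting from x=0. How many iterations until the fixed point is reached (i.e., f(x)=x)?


Step 1: x=0, cap=1035, increment=55
Step 2: x grows by 55 each step until capped at 1035; fixed point is x=1035
Step 3: iterations = ceil(1035/55) = 19

19


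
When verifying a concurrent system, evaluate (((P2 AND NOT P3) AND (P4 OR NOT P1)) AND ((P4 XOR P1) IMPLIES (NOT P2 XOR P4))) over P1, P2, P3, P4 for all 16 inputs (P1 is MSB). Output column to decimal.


Formula: (((P2 AND NOT P3) AND (P4 OR NOT P1)) AND ((P4 XOR P1) IMPLIES (NOT P2 XOR P4))) over P1, P2, P3, P4 (16 rows)
Evaluate each row (bits = P1,P2,P3,P4, MSB first):
  row 0 [0000]: (((0 AND NOT 0) AND (0 OR NOT 0)) AND ((0 XOR 0) IMPLIES (NOT 0 XOR 0))) -> 0
  row 1 [0001]: (((0 AND NOT 0) AND (1 OR NOT 0)) AND ((1 XOR 0) IMPLIES (NOT 0 XOR 1))) -> 0
  row 2 [0010]: (((0 AND NOT 1) AND (0 OR NOT 0)) AND ((0 XOR 0) IMPLIES (NOT 0 XOR 0))) -> 0
  row 3 [0011]: (((0 AND NOT 1) AND (1 OR NOT 0)) AND ((1 XOR 0) IMPLIES (NOT 0 XOR 1))) -> 0
  row 4 [0100]: (((1 AND NOT 0) AND (0 OR NOT 0)) AND ((0 XOR 0) IMPLIES (NOT 1 XOR 0))) -> 1
  row 5 [0101]: (((1 AND NOT 0) AND (1 OR NOT 0)) AND ((1 XOR 0) IMPLIES (NOT 1 XOR 1))) -> 1
  row 6 [0110]: (((1 AND NOT 1) AND (0 OR NOT 0)) AND ((0 XOR 0) IMPLIES (NOT 1 XOR 0))) -> 0
  row 7 [0111]: (((1 AND NOT 1) AND (1 OR NOT 0)) AND ((1 XOR 0) IMPLIES (NOT 1 XOR 1))) -> 0
  row 8 [1000]: (((0 AND NOT 0) AND (0 OR NOT 1)) AND ((0 XOR 1) IMPLIES (NOT 0 XOR 0))) -> 0
  row 9 [1001]: (((0 AND NOT 0) AND (1 OR NOT 1)) AND ((1 XOR 1) IMPLIES (NOT 0 XOR 1))) -> 0
  row 10 [1010]: (((0 AND NOT 1) AND (0 OR NOT 1)) AND ((0 XOR 1) IMPLIES (NOT 0 XOR 0))) -> 0
  row 11 [1011]: (((0 AND NOT 1) AND (1 OR NOT 1)) AND ((1 XOR 1) IMPLIES (NOT 0 XOR 1))) -> 0
  row 12 [1100]: (((1 AND NOT 0) AND (0 OR NOT 1)) AND ((0 XOR 1) IMPLIES (NOT 1 XOR 0))) -> 0
  row 13 [1101]: (((1 AND NOT 0) AND (1 OR NOT 1)) AND ((1 XOR 1) IMPLIES (NOT 1 XOR 1))) -> 1
  row 14 [1110]: (((1 AND NOT 1) AND (0 OR NOT 1)) AND ((0 XOR 1) IMPLIES (NOT 1 XOR 0))) -> 0
  row 15 [1111]: (((1 AND NOT 1) AND (1 OR NOT 1)) AND ((1 XOR 1) IMPLIES (NOT 1 XOR 1))) -> 0
Full result column, 4 rows per line (P1,P2 fixed per line; P3,P4 runs 00..11 left to right):
  rows 0-3 [P1,P2=00]: 0000  = hex 0
  rows 4-7 [P1,P2=01]: 1100  = hex C
  rows 8-11 [P1,P2=10]: 0000  = hex 0
  rows 12-15 [P1,P2=11]: 0100  = hex 4
Output column (row 0 .. row 15) = 0000110000000100
Output column grouped in 4s = 0000 1100 0000 0100 = 0x0C04
Convert to decimal digit by digit (value = value*16 + digit):
  0 -> 0
  0*16 + 12 (C) = 12
  12*16 + 0 = 192
  192*16 + 4 = 3076
Decimal = 3076

3076


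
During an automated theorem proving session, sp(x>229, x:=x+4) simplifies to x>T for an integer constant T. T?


Formula: sp(P, x:=E) = exists old_x. (x = E[old_x/x]) AND P[old_x/x] (old_x is the value of x before the assignment; eliminate old_x by solving x = E[old_x/x] for old_x)
Step 1: Precondition P: x>229, i.e. old_x > 229
Step 2: Assignment gives x = old_x + 4, so old_x = x - 4
Step 3: Substitute into P: x - 4 > 229
Step 4: Simplify: x > 229+4 = 233

233


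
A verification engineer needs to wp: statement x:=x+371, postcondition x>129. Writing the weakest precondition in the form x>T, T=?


Formula: wp(x:=E, P) = P[E/x] (substitute E for x in postcondition)
Step 1: Postcondition: x>129
Step 2: Substitute x+371 for x: x+371>129
Step 3: Solve for x: x > 129-371 = -242

-242


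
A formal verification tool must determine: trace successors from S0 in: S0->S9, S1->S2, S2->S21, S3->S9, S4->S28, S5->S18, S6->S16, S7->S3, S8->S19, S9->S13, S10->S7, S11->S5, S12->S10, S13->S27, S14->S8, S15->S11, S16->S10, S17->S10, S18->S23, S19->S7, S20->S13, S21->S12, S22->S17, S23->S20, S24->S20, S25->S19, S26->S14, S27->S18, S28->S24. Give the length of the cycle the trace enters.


Trace from S0 until a state repeats:
  S0 -> S9 -> S13 -> S27 -> S18 -> S23 -> S20 -> S13
S13 first seen at step 2, revisited at step 7.
Cycle length = 7 - 2 = 5

5


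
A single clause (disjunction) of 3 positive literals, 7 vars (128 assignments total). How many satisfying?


Step 1: Total=2^7=128
Step 2: Unsat when all 3 false: 2^4=16
Step 3: Sat=128-16=112

112


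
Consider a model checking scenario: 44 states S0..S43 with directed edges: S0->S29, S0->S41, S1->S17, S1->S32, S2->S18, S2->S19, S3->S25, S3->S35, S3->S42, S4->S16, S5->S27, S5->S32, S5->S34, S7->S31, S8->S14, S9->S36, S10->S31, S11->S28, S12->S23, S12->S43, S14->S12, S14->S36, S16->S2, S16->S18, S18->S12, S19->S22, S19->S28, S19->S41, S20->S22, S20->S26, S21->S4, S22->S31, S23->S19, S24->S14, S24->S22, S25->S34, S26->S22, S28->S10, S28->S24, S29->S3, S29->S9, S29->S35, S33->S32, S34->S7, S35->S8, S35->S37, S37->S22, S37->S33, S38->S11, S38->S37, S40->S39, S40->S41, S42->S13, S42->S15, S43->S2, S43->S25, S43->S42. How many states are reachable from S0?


BFS from S0:
  layer 0: {S0}
  layer 1: {S29, S41}
  layer 2: {S3, S9, S35}
  layer 3: {S8, S25, S36, S37, S42}
  layer 4: {S13, S14, S15, S22, S33, S34}
  layer 5: {S7, S12, S31, S32}
  layer 6: {S23, S43}
  layer 7: {S2, S19}
  layer 8: {S18, S28}
  layer 9: {S10, S24}
Reachable set: {S0, S2, S3, S7, S8, S9, S10, S12, S13, S14, S15, S18, S19, S22, S23, S24, S25, S28, S29, S31, S32, S33, S34, S35, S36, S37, S41, S42, S43}
Count = 29

29


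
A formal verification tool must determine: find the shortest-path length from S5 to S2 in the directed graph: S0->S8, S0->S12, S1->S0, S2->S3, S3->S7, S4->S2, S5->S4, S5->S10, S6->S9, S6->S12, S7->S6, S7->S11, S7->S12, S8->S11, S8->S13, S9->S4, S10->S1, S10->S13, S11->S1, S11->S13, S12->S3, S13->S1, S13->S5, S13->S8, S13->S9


BFS layer-by-layer from S5:
  dist 0: {S5}
  dist 1: {S4, S10}
  dist 2: {S1, S2, S13}
  -> S2 reached at distance 2
Shortest path length = 2

2


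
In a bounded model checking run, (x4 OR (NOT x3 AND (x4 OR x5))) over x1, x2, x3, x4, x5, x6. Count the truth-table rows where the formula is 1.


Formula: (x4 OR (NOT x3 AND (x4 OR x5))) over 6 vars (64 rows)
Evaluate each row (x1, x2, x3, x4, x5, x6 as bits, MSB first):
  row 0 [000000]: (0 OR (NOT 0 AND (0 OR 0))) -> 0
  row 1 [000001]: (0 OR (NOT 0 AND (0 OR 0))) -> 0
  row 2 [000010]: (0 OR (NOT 0 AND (0 OR 1))) -> 1
  row 3 [000011]: (0 OR (NOT 0 AND (0 OR 1))) -> 1
  row 4 [000100]: (1 OR (NOT 0 AND (1 OR 0))) -> 1
  (every remaining row is evaluated the same way; all 64 results are listed next)
Full result column, 8 rows per line (x1,x2,x3 fixed per line; x4,x5,x6 runs 000..111 left to right):
  rows 0-7 [x1,x2,x3=000]: 00111111  (ones: 6)
  rows 8-15 [x1,x2,x3=001]: 00001111  (ones: 4)
  rows 16-23 [x1,x2,x3=010]: 00111111  (ones: 6)
  rows 24-31 [x1,x2,x3=011]: 00001111  (ones: 4)
  rows 32-39 [x1,x2,x3=100]: 00111111  (ones: 6)
  rows 40-47 [x1,x2,x3=101]: 00001111  (ones: 4)
  rows 48-55 [x1,x2,x3=110]: 00111111  (ones: 6)
  rows 56-63 [x1,x2,x3=111]: 00001111  (ones: 4)
Count of 1-rows = 6+4+6+4+6+4+6+4 = 40

40


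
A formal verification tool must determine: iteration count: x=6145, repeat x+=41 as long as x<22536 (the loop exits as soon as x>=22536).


Step 1: x goes from 6145 toward 22536 by 41; the body runs while x<22536, so iterations = ceil((bound-start)/step)
Step 2: Distance=16391
Step 3: ceil(16391/41)=400

400


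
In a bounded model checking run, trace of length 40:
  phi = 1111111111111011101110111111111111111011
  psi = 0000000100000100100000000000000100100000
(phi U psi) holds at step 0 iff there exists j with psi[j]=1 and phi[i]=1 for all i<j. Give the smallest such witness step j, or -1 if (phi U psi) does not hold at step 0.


(phi U psi) at 0: need smallest j with psi[j]=1 and phi[i]=1 for all i in [0,j).
Scan from step 0:
  step 0: phi=1, psi=0 -> continue
  step 1: phi=1, psi=0 -> continue
  step 2: phi=1, psi=0 -> continue
  step 3: phi=1, psi=0 -> continue
  step 7: psi=1 and phi held for [0,7) -> witness found
Witness step = 7

7


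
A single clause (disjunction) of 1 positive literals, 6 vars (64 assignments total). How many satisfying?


Step 1: Total=2^6=64
Step 2: Unsat when all 1 false: 2^5=32
Step 3: Sat=64-32=32

32


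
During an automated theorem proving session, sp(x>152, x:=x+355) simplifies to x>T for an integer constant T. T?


Formula: sp(P, x:=E) = exists old_x. (x = E[old_x/x]) AND P[old_x/x] (old_x is the value of x before the assignment; eliminate old_x by solving x = E[old_x/x] for old_x)
Step 1: Precondition P: x>152, i.e. old_x > 152
Step 2: Assignment gives x = old_x + 355, so old_x = x - 355
Step 3: Substitute into P: x - 355 > 152
Step 4: Simplify: x > 152+355 = 507

507


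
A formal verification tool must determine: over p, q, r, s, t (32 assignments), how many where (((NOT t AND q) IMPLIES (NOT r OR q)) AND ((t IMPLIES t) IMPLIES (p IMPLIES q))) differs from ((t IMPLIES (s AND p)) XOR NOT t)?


F1 = (((NOT t AND q) IMPLIES (NOT r OR q)) AND ((t IMPLIES t) IMPLIES (p IMPLIES q)))
F2 = ((t IMPLIES (s AND p)) XOR NOT t)
Evaluate both on each of 32 rows (bits = p,q,r,s,t):
  row 0 [00000]: F1=1 F2=0 (differ) -> 1
  row 1 [00001]: F1=1 F2=0 (differ) -> 1
  row 2 [00010]: F1=1 F2=0 (differ) -> 1
  row 3 [00011]: F1=1 F2=0 (differ) -> 1
  row 4 [00100]: F1=1 F2=0 (differ) -> 1
  row 5 [00101]: F1=1 F2=0 (differ) -> 1
  row 6 [00110]: F1=1 F2=0 (differ) -> 1
  row 7 [00111]: F1=1 F2=0 (differ) -> 1
  row 8 [01000]: F1=1 F2=0 (differ) -> 1
  row 9 [01001]: F1=1 F2=0 (differ) -> 1
  row 10 [01010]: F1=1 F2=0 (differ) -> 1
  row 11 [01011]: F1=1 F2=0 (differ) -> 1
  row 12 [01100]: F1=1 F2=0 (differ) -> 1
  row 13 [01101]: F1=1 F2=0 (differ) -> 1
  row 14 [01110]: F1=1 F2=0 (differ) -> 1
  row 15 [01111]: F1=1 F2=0 (differ) -> 1
  row 16 [10000]: F1=0 F2=0 -> 0
  row 17 [10001]: F1=0 F2=0 -> 0
  row 18 [10010]: F1=0 F2=0 -> 0
  row 19 [10011]: F1=0 F2=1 (differ) -> 1
  row 20 [10100]: F1=0 F2=0 -> 0
  row 21 [10101]: F1=0 F2=0 -> 0
  row 22 [10110]: F1=0 F2=0 -> 0
  row 23 [10111]: F1=0 F2=1 (differ) -> 1
  row 24 [11000]: F1=1 F2=0 (differ) -> 1
  row 25 [11001]: F1=1 F2=0 (differ) -> 1
  row 26 [11010]: F1=1 F2=0 (differ) -> 1
  row 27 [11011]: F1=1 F2=1 -> 0
  row 28 [11100]: F1=1 F2=0 (differ) -> 1
  row 29 [11101]: F1=1 F2=0 (differ) -> 1
  row 30 [11110]: F1=1 F2=0 (differ) -> 1
  row 31 [11111]: F1=1 F2=1 -> 0
Full result column, 8 rows per line (p,q fixed per line; r,s,t runs 000..111 left to right):
  rows 0-7 [p,q=00]: 11111111  (ones: 8)
  rows 8-15 [p,q=01]: 11111111  (ones: 8)
  rows 16-23 [p,q=10]: 00010001  (ones: 2)
  rows 24-31 [p,q=11]: 11101110  (ones: 6)
Disagreements = 8+8+2+6 = 24

24


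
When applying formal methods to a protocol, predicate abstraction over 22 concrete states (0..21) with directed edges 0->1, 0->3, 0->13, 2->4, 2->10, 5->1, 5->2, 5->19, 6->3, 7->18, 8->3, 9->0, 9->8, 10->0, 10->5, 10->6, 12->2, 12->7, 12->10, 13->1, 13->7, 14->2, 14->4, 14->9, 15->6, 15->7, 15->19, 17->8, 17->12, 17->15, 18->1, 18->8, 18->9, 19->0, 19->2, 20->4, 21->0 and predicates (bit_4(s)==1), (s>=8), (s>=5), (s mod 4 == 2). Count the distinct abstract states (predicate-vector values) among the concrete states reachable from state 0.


BFS from 0:
Concrete reachable: {0, 1, 3, 7, 8, 9, 13, 18}
Abstract via predicates (bit_4(s)==1), (s>=8), (s>=5), (s mod 4 == 2):
  (0,0,0,0) <- {0, 1, 3}
  (0,0,1,0) <- {7}
  (0,1,1,0) <- {8, 9, 13}
  (1,1,1,1) <- {18}
Distinct abstract states = 4

4


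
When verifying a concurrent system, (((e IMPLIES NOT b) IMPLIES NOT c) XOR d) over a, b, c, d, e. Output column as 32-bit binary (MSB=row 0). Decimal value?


Formula: (((e IMPLIES NOT b) IMPLIES NOT c) XOR d) over a, b, c, d, e (32 rows)
Evaluate each row (bits = a,b,c,d,e, MSB first):
  row 0 [00000]: (((0 IMPLIES NOT 0) IMPLIES NOT 0) XOR 0) -> 1
  row 1 [00001]: (((1 IMPLIES NOT 0) IMPLIES NOT 0) XOR 0) -> 1
  row 2 [00010]: (((0 IMPLIES NOT 0) IMPLIES NOT 0) XOR 1) -> 0
  row 3 [00011]: (((1 IMPLIES NOT 0) IMPLIES NOT 0) XOR 1) -> 0
  row 4 [00100]: (((0 IMPLIES NOT 0) IMPLIES NOT 1) XOR 0) -> 0
  row 5 [00101]: (((1 IMPLIES NOT 0) IMPLIES NOT 1) XOR 0) -> 0
  row 6 [00110]: (((0 IMPLIES NOT 0) IMPLIES NOT 1) XOR 1) -> 1
  row 7 [00111]: (((1 IMPLIES NOT 0) IMPLIES NOT 1) XOR 1) -> 1
  row 8 [01000]: (((0 IMPLIES NOT 1) IMPLIES NOT 0) XOR 0) -> 1
  row 9 [01001]: (((1 IMPLIES NOT 1) IMPLIES NOT 0) XOR 0) -> 1
  row 10 [01010]: (((0 IMPLIES NOT 1) IMPLIES NOT 0) XOR 1) -> 0
  row 11 [01011]: (((1 IMPLIES NOT 1) IMPLIES NOT 0) XOR 1) -> 0
  row 12 [01100]: (((0 IMPLIES NOT 1) IMPLIES NOT 1) XOR 0) -> 0
  row 13 [01101]: (((1 IMPLIES NOT 1) IMPLIES NOT 1) XOR 0) -> 1
  row 14 [01110]: (((0 IMPLIES NOT 1) IMPLIES NOT 1) XOR 1) -> 1
  row 15 [01111]: (((1 IMPLIES NOT 1) IMPLIES NOT 1) XOR 1) -> 0
  row 16 [10000]: (((0 IMPLIES NOT 0) IMPLIES NOT 0) XOR 0) -> 1
  row 17 [10001]: (((1 IMPLIES NOT 0) IMPLIES NOT 0) XOR 0) -> 1
  row 18 [10010]: (((0 IMPLIES NOT 0) IMPLIES NOT 0) XOR 1) -> 0
  row 19 [10011]: (((1 IMPLIES NOT 0) IMPLIES NOT 0) XOR 1) -> 0
  row 20 [10100]: (((0 IMPLIES NOT 0) IMPLIES NOT 1) XOR 0) -> 0
  row 21 [10101]: (((1 IMPLIES NOT 0) IMPLIES NOT 1) XOR 0) -> 0
  row 22 [10110]: (((0 IMPLIES NOT 0) IMPLIES NOT 1) XOR 1) -> 1
  row 23 [10111]: (((1 IMPLIES NOT 0) IMPLIES NOT 1) XOR 1) -> 1
  row 24 [11000]: (((0 IMPLIES NOT 1) IMPLIES NOT 0) XOR 0) -> 1
  row 25 [11001]: (((1 IMPLIES NOT 1) IMPLIES NOT 0) XOR 0) -> 1
  row 26 [11010]: (((0 IMPLIES NOT 1) IMPLIES NOT 0) XOR 1) -> 0
  row 27 [11011]: (((1 IMPLIES NOT 1) IMPLIES NOT 0) XOR 1) -> 0
  row 28 [11100]: (((0 IMPLIES NOT 1) IMPLIES NOT 1) XOR 0) -> 0
  row 29 [11101]: (((1 IMPLIES NOT 1) IMPLIES NOT 1) XOR 0) -> 1
  row 30 [11110]: (((0 IMPLIES NOT 1) IMPLIES NOT 1) XOR 1) -> 1
  row 31 [11111]: (((1 IMPLIES NOT 1) IMPLIES NOT 1) XOR 1) -> 0
Full result column, 4 rows per line (a,b,c fixed per line; d,e runs 00..11 left to right):
  rows 0-3 [a,b,c=000]: 1100  = hex C
  rows 4-7 [a,b,c=001]: 0011  = hex 3
  rows 8-11 [a,b,c=010]: 1100  = hex C
  rows 12-15 [a,b,c=011]: 0110  = hex 6
  rows 16-19 [a,b,c=100]: 1100  = hex C
  rows 20-23 [a,b,c=101]: 0011  = hex 3
  rows 24-27 [a,b,c=110]: 1100  = hex C
  rows 28-31 [a,b,c=111]: 0110  = hex 6
Output column (row 0 .. row 31) = 11000011110001101100001111000110
Output column grouped in 4s = 1100 0011 1100 0110 1100 0011 1100 0110 = 0xC3C6C3C6
Convert to decimal digit by digit (value = value*16 + digit):
  C -> 12
  12*16 + 3 = 195
  195*16 + 12 (C) = 3132
  3132*16 + 6 = 50118
  50118*16 + 12 (C) = 801900
  801900*16 + 3 = 12830403
  12830403*16 + 12 (C) = 205286460
  205286460*16 + 6 = 3284583366
Decimal = 3284583366

3284583366


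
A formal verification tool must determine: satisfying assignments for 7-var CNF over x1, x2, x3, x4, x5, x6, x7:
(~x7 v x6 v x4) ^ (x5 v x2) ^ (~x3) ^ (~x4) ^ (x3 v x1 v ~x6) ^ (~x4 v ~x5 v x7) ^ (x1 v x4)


CNF with 7 clauses over 7 vars (128 assignments).
An assignment satisfies CNF iff every clause has >=1 true literal.
Check each row (bits = x1,x2,x3,x4,x5,x6,x7; clause T/F shown):
  row 0 [0000000]: clauses=TFTTTTF -> 0
  row 1 [0000001]: clauses=FFTTTTF -> 0
  row 2 [0000010]: clauses=TFTTFTF -> 0
  row 3 [0000011]: clauses=TFTTFTF -> 0
  row 4 [0000100]: clauses=TTTTTTF -> 0
  (every remaining row is evaluated the same way; all 128 results are listed next)
Full result column, 8 rows per line (x1,x2,x3,x4 fixed per line; x5,x6,x7 runs 000..111 left to right):
  rows 0-7 [x1,x2,x3,x4=0000]: 00000000  (ones: 0)
  rows 8-15 [x1,x2,x3,x4=0001]: 00000000  (ones: 0)
  rows 16-23 [x1,x2,x3,x4=0010]: 00000000  (ones: 0)
  rows 24-31 [x1,x2,x3,x4=0011]: 00000000  (ones: 0)
  rows 32-39 [x1,x2,x3,x4=0100]: 00000000  (ones: 0)
  rows 40-47 [x1,x2,x3,x4=0101]: 00000000  (ones: 0)
  rows 48-55 [x1,x2,x3,x4=0110]: 00000000  (ones: 0)
  rows 56-63 [x1,x2,x3,x4=0111]: 00000000  (ones: 0)
  rows 64-71 [x1,x2,x3,x4=1000]: 00001011  (ones: 3)
  rows 72-79 [x1,x2,x3,x4=1001]: 00000000  (ones: 0)
  rows 80-87 [x1,x2,x3,x4=1010]: 00000000  (ones: 0)
  rows 88-95 [x1,x2,x3,x4=1011]: 00000000  (ones: 0)
  rows 96-103 [x1,x2,x3,x4=1100]: 10111011  (ones: 6)
  rows 104-111 [x1,x2,x3,x4=1101]: 00000000  (ones: 0)
  rows 112-119 [x1,x2,x3,x4=1110]: 00000000  (ones: 0)
  rows 120-127 [x1,x2,x3,x4=1111]: 00000000  (ones: 0)
Satisfying assignments = 0+0+0+0+0+0+0+0+3+0+0+0+6+0+0+0 = 9

9


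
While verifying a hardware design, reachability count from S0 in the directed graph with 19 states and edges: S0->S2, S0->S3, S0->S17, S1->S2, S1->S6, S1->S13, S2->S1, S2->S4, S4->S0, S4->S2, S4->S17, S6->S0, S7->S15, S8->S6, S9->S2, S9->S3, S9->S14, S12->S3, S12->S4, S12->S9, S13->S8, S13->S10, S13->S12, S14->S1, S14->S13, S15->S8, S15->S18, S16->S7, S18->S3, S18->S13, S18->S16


BFS from S0:
  layer 0: {S0}
  layer 1: {S2, S3, S17}
  layer 2: {S1, S4}
  layer 3: {S6, S13}
  layer 4: {S8, S10, S12}
  layer 5: {S9}
  layer 6: {S14}
Reachable set: {S0, S1, S2, S3, S4, S6, S8, S9, S10, S12, S13, S14, S17}
Count = 13

13


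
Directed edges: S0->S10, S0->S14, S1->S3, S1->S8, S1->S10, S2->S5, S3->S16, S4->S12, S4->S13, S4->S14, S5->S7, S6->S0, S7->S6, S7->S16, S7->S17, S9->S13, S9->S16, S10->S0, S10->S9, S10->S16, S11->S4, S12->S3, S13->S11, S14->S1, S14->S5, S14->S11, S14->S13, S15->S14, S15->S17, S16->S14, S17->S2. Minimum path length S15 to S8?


BFS layer-by-layer from S15:
  dist 0: {S15}
  dist 1: {S14, S17}
  dist 2: {S1, S2, S5, S11, S13}
  dist 3: {S3, S4, S7, S8, S10}
  -> S8 reached at distance 3
Shortest path length = 3

3


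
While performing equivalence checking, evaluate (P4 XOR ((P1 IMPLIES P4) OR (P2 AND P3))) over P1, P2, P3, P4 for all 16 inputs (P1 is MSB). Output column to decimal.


Formula: (P4 XOR ((P1 IMPLIES P4) OR (P2 AND P3))) over P1, P2, P3, P4 (16 rows)
Evaluate each row (bits = P1,P2,P3,P4, MSB first):
  row 0 [0000]: (0 XOR ((0 IMPLIES 0) OR (0 AND 0))) -> 1
  row 1 [0001]: (1 XOR ((0 IMPLIES 1) OR (0 AND 0))) -> 0
  row 2 [0010]: (0 XOR ((0 IMPLIES 0) OR (0 AND 1))) -> 1
  row 3 [0011]: (1 XOR ((0 IMPLIES 1) OR (0 AND 1))) -> 0
  row 4 [0100]: (0 XOR ((0 IMPLIES 0) OR (1 AND 0))) -> 1
  row 5 [0101]: (1 XOR ((0 IMPLIES 1) OR (1 AND 0))) -> 0
  row 6 [0110]: (0 XOR ((0 IMPLIES 0) OR (1 AND 1))) -> 1
  row 7 [0111]: (1 XOR ((0 IMPLIES 1) OR (1 AND 1))) -> 0
  row 8 [1000]: (0 XOR ((1 IMPLIES 0) OR (0 AND 0))) -> 0
  row 9 [1001]: (1 XOR ((1 IMPLIES 1) OR (0 AND 0))) -> 0
  row 10 [1010]: (0 XOR ((1 IMPLIES 0) OR (0 AND 1))) -> 0
  row 11 [1011]: (1 XOR ((1 IMPLIES 1) OR (0 AND 1))) -> 0
  row 12 [1100]: (0 XOR ((1 IMPLIES 0) OR (1 AND 0))) -> 0
  row 13 [1101]: (1 XOR ((1 IMPLIES 1) OR (1 AND 0))) -> 0
  row 14 [1110]: (0 XOR ((1 IMPLIES 0) OR (1 AND 1))) -> 1
  row 15 [1111]: (1 XOR ((1 IMPLIES 1) OR (1 AND 1))) -> 0
Full result column, 4 rows per line (P1,P2 fixed per line; P3,P4 runs 00..11 left to right):
  rows 0-3 [P1,P2=00]: 1010  = hex A
  rows 4-7 [P1,P2=01]: 1010  = hex A
  rows 8-11 [P1,P2=10]: 0000  = hex 0
  rows 12-15 [P1,P2=11]: 0010  = hex 2
Output column (row 0 .. row 15) = 1010101000000010
Output column grouped in 4s = 1010 1010 0000 0010 = 0xAA02
Convert to decimal digit by digit (value = value*16 + digit):
  A -> 10
  10*16 + 10 (A) = 170
  170*16 + 0 = 2720
  2720*16 + 2 = 43522
Decimal = 43522

43522


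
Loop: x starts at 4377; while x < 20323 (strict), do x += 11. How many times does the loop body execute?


Step 1: x goes from 4377 toward 20323 by 11; the body runs while x<20323, so iterations = ceil((bound-start)/step)
Step 2: Distance=15946
Step 3: ceil(15946/11)=1450

1450


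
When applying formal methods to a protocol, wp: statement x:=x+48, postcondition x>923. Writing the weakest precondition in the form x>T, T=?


Formula: wp(x:=E, P) = P[E/x] (substitute E for x in postcondition)
Step 1: Postcondition: x>923
Step 2: Substitute x+48 for x: x+48>923
Step 3: Solve for x: x > 923-48 = 875

875


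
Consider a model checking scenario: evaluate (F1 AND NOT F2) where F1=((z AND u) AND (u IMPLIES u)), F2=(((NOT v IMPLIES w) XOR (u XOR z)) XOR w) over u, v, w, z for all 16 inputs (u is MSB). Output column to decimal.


F1 = ((z AND u) AND (u IMPLIES u))
F2 = (((NOT v IMPLIES w) XOR (u XOR z)) XOR w)
Counterexample to F1=>F2 is where F1=1 and F2=0.
Evaluate each row (bits = u,v,w,z, MSB first):
  row 0 [0000]: F1=0 F2=0 -> F1&~F2 -> 0
  row 1 [0001]: F1=0 F2=1 -> F1&~F2 -> 0
  row 2 [0010]: F1=0 F2=0 -> F1&~F2 -> 0
  row 3 [0011]: F1=0 F2=1 -> F1&~F2 -> 0
  row 4 [0100]: F1=0 F2=1 -> F1&~F2 -> 0
  row 5 [0101]: F1=0 F2=0 -> F1&~F2 -> 0
  row 6 [0110]: F1=0 F2=0 -> F1&~F2 -> 0
  row 7 [0111]: F1=0 F2=1 -> F1&~F2 -> 0
  row 8 [1000]: F1=0 F2=1 -> F1&~F2 -> 0
  row 9 [1001]: F1=1 F2=0 -> F1&~F2 -> 1
  row 10 [1010]: F1=0 F2=1 -> F1&~F2 -> 0
  row 11 [1011]: F1=1 F2=0 -> F1&~F2 -> 1
  row 12 [1100]: F1=0 F2=0 -> F1&~F2 -> 0
  row 13 [1101]: F1=1 F2=1 -> F1&~F2 -> 0
  row 14 [1110]: F1=0 F2=1 -> F1&~F2 -> 0
  row 15 [1111]: F1=1 F2=0 -> F1&~F2 -> 1
Full result column, 4 rows per line (u,v fixed per line; w,z runs 00..11 left to right):
  rows 0-3 [u,v=00]: 0000  = hex 0
  rows 4-7 [u,v=01]: 0000  = hex 0
  rows 8-11 [u,v=10]: 0101  = hex 5
  rows 12-15 [u,v=11]: 0001  = hex 1
Counterexample vector (row 0 .. row 15) = 0000000001010001
Output column grouped in 4s = 0000 0000 0101 0001 = 0x0051
Convert to decimal digit by digit (value = value*16 + digit):
  0 -> 0
  0*16 + 0 = 0
  0*16 + 5 = 5
  5*16 + 1 = 81
Decimal = 81

81


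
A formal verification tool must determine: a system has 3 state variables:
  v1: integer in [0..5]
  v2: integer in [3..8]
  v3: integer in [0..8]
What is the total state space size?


State space = product of domain sizes of all variables.
Domain sizes:
  v1 (integer in [0..5]): 6
  v2 (integer in [3..8]): 6
  v3 (integer in [0..8]): 9
Product = 6 * 6 * 9 = 324

324


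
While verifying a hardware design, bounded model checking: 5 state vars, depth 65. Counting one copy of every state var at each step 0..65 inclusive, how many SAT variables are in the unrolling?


BMC unrolls to depth k, creating one copy of each state var for steps 0..k.
Step count = 65 + 1 = 66 (steps 0 through 65)
Vars per step = 5
Total = 5 * 66 = 330

330
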